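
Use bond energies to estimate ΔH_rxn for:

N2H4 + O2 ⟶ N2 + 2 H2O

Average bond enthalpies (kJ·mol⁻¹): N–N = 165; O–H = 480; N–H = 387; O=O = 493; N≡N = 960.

Bonds broken (reactants):
  N–H: 4 × 387 = 1548
  N–N: 1 × 165 = 165
  O=O: 1 × 493 = 493
  Σ(broken) = 2206 kJ
Bonds formed (products):
  N≡N: 1 × 960 = 960
  O–H: 4 × 480 = 1920
  Σ(formed) = 2880 kJ
ΔH = Σ(broken) − Σ(formed) = 2206 − 2880 = −674 kJ

ΔH ≈ −674 kJ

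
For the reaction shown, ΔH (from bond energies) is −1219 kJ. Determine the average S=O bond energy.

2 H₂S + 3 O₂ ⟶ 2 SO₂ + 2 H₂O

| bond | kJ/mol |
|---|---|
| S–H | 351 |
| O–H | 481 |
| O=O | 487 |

Let D be the S=O bond energy.
Σ(broken) = 3×487 + 4×351 = 2865
Σ(formed) = 4×481 + 4×D = 1924 + 4D
ΔH = Σ(broken) − Σ(formed) = (2865) − (1924 + 4D) = +941 − 4D
Setting this equal to −1219 kJ gives 4D = 2160, so D = 540 kJ/mol.

D(S=O) ≈ 540 kJ/mol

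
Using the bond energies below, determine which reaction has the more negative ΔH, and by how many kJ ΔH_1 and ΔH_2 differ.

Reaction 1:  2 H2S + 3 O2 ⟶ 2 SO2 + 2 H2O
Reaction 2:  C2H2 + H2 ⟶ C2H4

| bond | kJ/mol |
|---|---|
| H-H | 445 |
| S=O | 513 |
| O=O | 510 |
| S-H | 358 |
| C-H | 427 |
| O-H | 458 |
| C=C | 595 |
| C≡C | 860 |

Reaction 1:
  Bonds broken (reactants):
    O=O: 3 × 510 = 1530
    S-H: 4 × 358 = 1432
    Σ(broken) = 2962 kJ
  Bonds formed (products):
    O-H: 4 × 458 = 1832
    S=O: 4 × 513 = 2052
    Σ(formed) = 3884 kJ
  ΔH_1 = 2962 − 3884 = −922 kJ
Reaction 2:
  Bonds broken (reactants):
    C≡C: 1 × 860 = 860
    C-H: 2 × 427 = 854
    H-H: 1 × 445 = 445
    Σ(broken) = 2159 kJ
  Bonds formed (products):
    C-H: 4 × 427 = 1708
    C=C: 1 × 595 = 595
    Σ(formed) = 2303 kJ
  ΔH_2 = 2159 − 2303 = −144 kJ
ΔH_1 − ΔH_2 = −778 kJ, so reaction 1 has the more negative ΔH; |ΔH_1 − ΔH_2| = 778 kJ.

Reaction 1, by 778 kJ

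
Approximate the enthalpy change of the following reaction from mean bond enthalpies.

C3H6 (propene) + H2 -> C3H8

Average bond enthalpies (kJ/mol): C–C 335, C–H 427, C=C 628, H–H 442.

ΔH ≈ −119 kJ

Bonds broken (reactants):
  C–C: 1 × 335 = 335
  C–H: 6 × 427 = 2562
  C=C: 1 × 628 = 628
  H–H: 1 × 442 = 442
  Σ(broken) = 3967 kJ
Bonds formed (products):
  C–C: 2 × 335 = 670
  C–H: 8 × 427 = 3416
  Σ(formed) = 4086 kJ
ΔH = Σ(broken) − Σ(formed) = 3967 − 4086 = −119 kJ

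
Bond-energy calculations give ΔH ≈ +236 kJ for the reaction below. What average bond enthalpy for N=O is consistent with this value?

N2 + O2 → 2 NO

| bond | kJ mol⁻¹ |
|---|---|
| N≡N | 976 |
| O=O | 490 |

D(N=O) ≈ 615 kJ/mol

Let D be the N=O bond energy.
Σ(broken) = 1×976 + 1×490 = 1466
Σ(formed) = 2×D = 2D
ΔH = Σ(broken) − Σ(formed) = (1466) − (2D) = +1466 − 2D
Setting this equal to +236 kJ gives 2D = 1230, so D = 615 kJ/mol.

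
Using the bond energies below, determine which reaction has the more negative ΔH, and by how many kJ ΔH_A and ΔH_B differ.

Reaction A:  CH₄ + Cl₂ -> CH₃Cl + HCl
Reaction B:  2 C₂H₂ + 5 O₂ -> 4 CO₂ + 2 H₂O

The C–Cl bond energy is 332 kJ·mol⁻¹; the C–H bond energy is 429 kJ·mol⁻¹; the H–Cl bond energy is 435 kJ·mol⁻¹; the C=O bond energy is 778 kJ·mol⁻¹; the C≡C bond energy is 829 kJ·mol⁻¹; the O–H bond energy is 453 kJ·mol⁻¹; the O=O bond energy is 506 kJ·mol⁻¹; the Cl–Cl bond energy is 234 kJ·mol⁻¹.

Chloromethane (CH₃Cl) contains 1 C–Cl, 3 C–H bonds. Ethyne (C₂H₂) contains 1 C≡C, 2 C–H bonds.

Reaction A:
  Bonds broken (reactants):
    C–H: 4 × 429 = 1716
    Cl–Cl: 1 × 234 = 234
    Σ(broken) = 1950 kJ
  Bonds formed (products):
    C–Cl: 1 × 332 = 332
    C–H: 3 × 429 = 1287
    H–Cl: 1 × 435 = 435
    Σ(formed) = 2054 kJ
  ΔH_A = 1950 − 2054 = −104 kJ
Reaction B:
  Bonds broken (reactants):
    C≡C: 2 × 829 = 1658
    C–H: 4 × 429 = 1716
    O=O: 5 × 506 = 2530
    Σ(broken) = 5904 kJ
  Bonds formed (products):
    C=O: 8 × 778 = 6224
    O–H: 4 × 453 = 1812
    Σ(formed) = 8036 kJ
  ΔH_B = 5904 − 8036 = −2132 kJ
ΔH_A − ΔH_B = +2028 kJ, so reaction B has the more negative ΔH; |ΔH_A − ΔH_B| = 2028 kJ.

Reaction B, by 2028 kJ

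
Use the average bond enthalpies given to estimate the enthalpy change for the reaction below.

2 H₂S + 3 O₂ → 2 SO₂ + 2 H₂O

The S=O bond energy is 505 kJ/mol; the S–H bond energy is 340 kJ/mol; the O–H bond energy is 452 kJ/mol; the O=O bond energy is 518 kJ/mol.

Bonds broken (reactants):
  O=O: 3 × 518 = 1554
  S–H: 4 × 340 = 1360
  Σ(broken) = 2914 kJ
Bonds formed (products):
  O–H: 4 × 452 = 1808
  S=O: 4 × 505 = 2020
  Σ(formed) = 3828 kJ
ΔH = Σ(broken) − Σ(formed) = 2914 − 3828 = −914 kJ

ΔH ≈ −914 kJ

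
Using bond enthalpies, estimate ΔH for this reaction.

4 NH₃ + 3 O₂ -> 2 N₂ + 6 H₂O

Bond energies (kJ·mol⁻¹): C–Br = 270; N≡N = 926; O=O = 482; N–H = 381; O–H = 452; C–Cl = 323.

ΔH ≈ −1258 kJ

Bonds broken (reactants):
  N–H: 12 × 381 = 4572
  O=O: 3 × 482 = 1446
  Σ(broken) = 6018 kJ
Bonds formed (products):
  N≡N: 2 × 926 = 1852
  O–H: 12 × 452 = 5424
  Σ(formed) = 7276 kJ
ΔH = Σ(broken) − Σ(formed) = 6018 − 7276 = −1258 kJ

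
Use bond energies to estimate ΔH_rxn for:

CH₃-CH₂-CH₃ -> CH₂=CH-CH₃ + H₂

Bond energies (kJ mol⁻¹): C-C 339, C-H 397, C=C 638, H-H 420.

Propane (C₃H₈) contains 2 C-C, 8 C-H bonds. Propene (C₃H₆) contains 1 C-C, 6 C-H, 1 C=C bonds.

ΔH ≈ +75 kJ

Bonds broken (reactants):
  C-C: 2 × 339 = 678
  C-H: 8 × 397 = 3176
  Σ(broken) = 3854 kJ
Bonds formed (products):
  C-C: 1 × 339 = 339
  C-H: 6 × 397 = 2382
  C=C: 1 × 638 = 638
  H-H: 1 × 420 = 420
  Σ(formed) = 3779 kJ
ΔH = Σ(broken) − Σ(formed) = 3854 − 3779 = +75 kJ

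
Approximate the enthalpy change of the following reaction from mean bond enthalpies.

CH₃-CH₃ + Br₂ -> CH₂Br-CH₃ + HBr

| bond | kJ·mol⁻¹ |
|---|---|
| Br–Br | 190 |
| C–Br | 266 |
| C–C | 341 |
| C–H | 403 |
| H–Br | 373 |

Bonds broken (reactants):
  Br–Br: 1 × 190 = 190
  C–C: 1 × 341 = 341
  C–H: 6 × 403 = 2418
  Σ(broken) = 2949 kJ
Bonds formed (products):
  C–Br: 1 × 266 = 266
  C–C: 1 × 341 = 341
  C–H: 5 × 403 = 2015
  H–Br: 1 × 373 = 373
  Σ(formed) = 2995 kJ
ΔH = Σ(broken) − Σ(formed) = 2949 − 2995 = −46 kJ

ΔH ≈ −46 kJ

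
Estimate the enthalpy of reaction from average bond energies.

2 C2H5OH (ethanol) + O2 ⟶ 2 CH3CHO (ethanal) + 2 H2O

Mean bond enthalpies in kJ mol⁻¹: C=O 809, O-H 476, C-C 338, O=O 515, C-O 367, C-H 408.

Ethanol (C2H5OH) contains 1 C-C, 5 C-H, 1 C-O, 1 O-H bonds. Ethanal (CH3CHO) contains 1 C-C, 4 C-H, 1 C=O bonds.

Bonds broken (reactants):
  C-C: 2 × 338 = 676
  C-H: 10 × 408 = 4080
  C-O: 2 × 367 = 734
  O-H: 2 × 476 = 952
  O=O: 1 × 515 = 515
  Σ(broken) = 6957 kJ
Bonds formed (products):
  C-C: 2 × 338 = 676
  C-H: 8 × 408 = 3264
  C=O: 2 × 809 = 1618
  O-H: 4 × 476 = 1904
  Σ(formed) = 7462 kJ
ΔH = Σ(broken) − Σ(formed) = 6957 − 7462 = −505 kJ

ΔH ≈ −505 kJ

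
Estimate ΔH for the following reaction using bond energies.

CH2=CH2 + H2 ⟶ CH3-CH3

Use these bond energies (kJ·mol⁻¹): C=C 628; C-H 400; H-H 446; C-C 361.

ΔH ≈ −87 kJ

Bonds broken (reactants):
  C-H: 4 × 400 = 1600
  C=C: 1 × 628 = 628
  H-H: 1 × 446 = 446
  Σ(broken) = 2674 kJ
Bonds formed (products):
  C-C: 1 × 361 = 361
  C-H: 6 × 400 = 2400
  Σ(formed) = 2761 kJ
ΔH = Σ(broken) − Σ(formed) = 2674 − 2761 = −87 kJ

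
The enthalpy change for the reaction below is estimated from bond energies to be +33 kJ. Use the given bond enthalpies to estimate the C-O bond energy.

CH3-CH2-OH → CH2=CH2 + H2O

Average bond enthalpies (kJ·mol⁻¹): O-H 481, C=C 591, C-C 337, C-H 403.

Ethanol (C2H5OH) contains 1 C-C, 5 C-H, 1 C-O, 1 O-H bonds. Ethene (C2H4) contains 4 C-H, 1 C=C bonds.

Let D be the C-O bond energy.
Σ(broken) = 1×337 + 5×403 + 1×D + 1×481 = 2833 + D
Σ(formed) = 4×403 + 1×591 + 2×481 = 3165
ΔH = Σ(broken) − Σ(formed) = (2833 + D) − (3165) = −332 + D
Setting this equal to +33 kJ gives D = 365 kJ/mol.

D(C-O) ≈ 365 kJ/mol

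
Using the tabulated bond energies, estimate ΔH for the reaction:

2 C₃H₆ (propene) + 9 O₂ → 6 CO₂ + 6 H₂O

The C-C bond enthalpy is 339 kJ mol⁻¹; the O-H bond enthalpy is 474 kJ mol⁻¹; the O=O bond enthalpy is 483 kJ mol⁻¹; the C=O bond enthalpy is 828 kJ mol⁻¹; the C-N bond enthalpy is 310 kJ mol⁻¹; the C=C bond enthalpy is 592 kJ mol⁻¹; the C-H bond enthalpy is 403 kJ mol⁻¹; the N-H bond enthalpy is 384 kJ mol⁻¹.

Bonds broken (reactants):
  C-C: 2 × 339 = 678
  C-H: 12 × 403 = 4836
  C=C: 2 × 592 = 1184
  O=O: 9 × 483 = 4347
  Σ(broken) = 11045 kJ
Bonds formed (products):
  C=O: 12 × 828 = 9936
  O-H: 12 × 474 = 5688
  Σ(formed) = 15624 kJ
ΔH = Σ(broken) − Σ(formed) = 11045 − 15624 = −4579 kJ

ΔH ≈ −4579 kJ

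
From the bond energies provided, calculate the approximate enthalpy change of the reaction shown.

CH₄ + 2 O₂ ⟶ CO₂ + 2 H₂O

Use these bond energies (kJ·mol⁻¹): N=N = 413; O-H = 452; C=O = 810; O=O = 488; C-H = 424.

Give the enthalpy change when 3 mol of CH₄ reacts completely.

ΔH = −2268 kJ

Bonds broken (reactants):
  C-H: 4 × 424 = 1696
  O=O: 2 × 488 = 976
  Σ(broken) = 2672 kJ
Bonds formed (products):
  C=O: 2 × 810 = 1620
  O-H: 4 × 452 = 1808
  Σ(formed) = 3428 kJ
ΔH = Σ(broken) − Σ(formed) = 2672 − 3428 = −756 kJ
For 3× the reaction as written: 3 × (−756) = −2268 kJ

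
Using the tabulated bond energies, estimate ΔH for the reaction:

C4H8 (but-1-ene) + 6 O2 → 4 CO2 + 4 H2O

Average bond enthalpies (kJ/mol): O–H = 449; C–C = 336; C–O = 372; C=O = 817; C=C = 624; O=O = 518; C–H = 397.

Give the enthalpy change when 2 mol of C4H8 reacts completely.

Bonds broken (reactants):
  C–C: 2 × 336 = 672
  C–H: 8 × 397 = 3176
  C=C: 1 × 624 = 624
  O=O: 6 × 518 = 3108
  Σ(broken) = 7580 kJ
Bonds formed (products):
  C=O: 8 × 817 = 6536
  O–H: 8 × 449 = 3592
  Σ(formed) = 10128 kJ
ΔH = Σ(broken) − Σ(formed) = 7580 − 10128 = −2548 kJ
For 2× the reaction as written: 2 × (−2548) = −5096 kJ

ΔH = −5096 kJ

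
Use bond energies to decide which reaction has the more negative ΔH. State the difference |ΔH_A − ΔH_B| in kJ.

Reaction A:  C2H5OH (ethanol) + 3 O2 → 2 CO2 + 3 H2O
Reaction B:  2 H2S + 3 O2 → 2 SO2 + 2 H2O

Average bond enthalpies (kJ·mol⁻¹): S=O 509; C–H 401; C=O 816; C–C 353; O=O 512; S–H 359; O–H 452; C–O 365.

Reaction A:
  Bonds broken (reactants):
    C–C: 1 × 353 = 353
    C–H: 5 × 401 = 2005
    C–O: 1 × 365 = 365
    O–H: 1 × 452 = 452
    O=O: 3 × 512 = 1536
    Σ(broken) = 4711 kJ
  Bonds formed (products):
    C=O: 4 × 816 = 3264
    O–H: 6 × 452 = 2712
    Σ(formed) = 5976 kJ
  ΔH_A = 4711 − 5976 = −1265 kJ
Reaction B:
  Bonds broken (reactants):
    O=O: 3 × 512 = 1536
    S–H: 4 × 359 = 1436
    Σ(broken) = 2972 kJ
  Bonds formed (products):
    O–H: 4 × 452 = 1808
    S=O: 4 × 509 = 2036
    Σ(formed) = 3844 kJ
  ΔH_B = 2972 − 3844 = −872 kJ
ΔH_A − ΔH_B = −393 kJ, so reaction A has the more negative ΔH; |ΔH_A − ΔH_B| = 393 kJ.

Reaction A, by 393 kJ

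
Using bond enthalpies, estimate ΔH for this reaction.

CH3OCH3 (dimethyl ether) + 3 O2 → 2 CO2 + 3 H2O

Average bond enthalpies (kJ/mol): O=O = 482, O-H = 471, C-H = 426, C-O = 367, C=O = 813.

Bonds broken (reactants):
  C-H: 6 × 426 = 2556
  C-O: 2 × 367 = 734
  O=O: 3 × 482 = 1446
  Σ(broken) = 4736 kJ
Bonds formed (products):
  C=O: 4 × 813 = 3252
  O-H: 6 × 471 = 2826
  Σ(formed) = 6078 kJ
ΔH = Σ(broken) − Σ(formed) = 4736 − 6078 = −1342 kJ

ΔH ≈ −1342 kJ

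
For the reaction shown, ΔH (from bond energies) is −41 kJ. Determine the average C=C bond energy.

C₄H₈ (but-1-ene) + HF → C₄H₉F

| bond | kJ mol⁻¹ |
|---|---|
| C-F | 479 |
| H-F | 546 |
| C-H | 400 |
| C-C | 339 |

D(C=C) ≈ 631 kJ/mol

Let D be the C=C bond energy.
Σ(broken) = 2×339 + 8×400 + 1×D + 1×546 = 4424 + D
Σ(formed) = 3×339 + 1×479 + 9×400 = 5096
ΔH = Σ(broken) − Σ(formed) = (4424 + D) − (5096) = −672 + D
Setting this equal to −41 kJ gives D = 631 kJ/mol.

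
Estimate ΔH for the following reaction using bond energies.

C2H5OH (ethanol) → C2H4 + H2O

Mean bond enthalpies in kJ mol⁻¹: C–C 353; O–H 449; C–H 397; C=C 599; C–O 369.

Bonds broken (reactants):
  C–C: 1 × 353 = 353
  C–H: 5 × 397 = 1985
  C–O: 1 × 369 = 369
  O–H: 1 × 449 = 449
  Σ(broken) = 3156 kJ
Bonds formed (products):
  C–H: 4 × 397 = 1588
  C=C: 1 × 599 = 599
  O–H: 2 × 449 = 898
  Σ(formed) = 3085 kJ
ΔH = Σ(broken) − Σ(formed) = 3156 − 3085 = +71 kJ

ΔH ≈ +71 kJ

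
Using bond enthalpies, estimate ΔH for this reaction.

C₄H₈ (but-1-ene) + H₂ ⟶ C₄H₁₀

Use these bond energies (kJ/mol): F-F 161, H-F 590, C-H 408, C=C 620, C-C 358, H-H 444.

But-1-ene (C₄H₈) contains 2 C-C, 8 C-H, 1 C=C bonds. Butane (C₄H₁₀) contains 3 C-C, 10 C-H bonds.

Bonds broken (reactants):
  C-C: 2 × 358 = 716
  C-H: 8 × 408 = 3264
  C=C: 1 × 620 = 620
  H-H: 1 × 444 = 444
  Σ(broken) = 5044 kJ
Bonds formed (products):
  C-C: 3 × 358 = 1074
  C-H: 10 × 408 = 4080
  Σ(formed) = 5154 kJ
ΔH = Σ(broken) − Σ(formed) = 5044 − 5154 = −110 kJ

ΔH ≈ −110 kJ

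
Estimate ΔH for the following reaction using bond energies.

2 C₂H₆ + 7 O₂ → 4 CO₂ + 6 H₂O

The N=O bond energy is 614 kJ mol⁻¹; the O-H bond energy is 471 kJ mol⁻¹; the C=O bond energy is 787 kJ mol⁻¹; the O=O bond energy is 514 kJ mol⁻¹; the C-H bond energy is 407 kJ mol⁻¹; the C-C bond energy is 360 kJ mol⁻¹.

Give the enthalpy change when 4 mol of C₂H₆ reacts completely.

Bonds broken (reactants):
  C-C: 2 × 360 = 720
  C-H: 12 × 407 = 4884
  O=O: 7 × 514 = 3598
  Σ(broken) = 9202 kJ
Bonds formed (products):
  C=O: 8 × 787 = 6296
  O-H: 12 × 471 = 5652
  Σ(formed) = 11948 kJ
ΔH = Σ(broken) − Σ(formed) = 9202 − 11948 = −2746 kJ
For 2× the reaction as written: 2 × (−2746) = −5492 kJ

ΔH = −5492 kJ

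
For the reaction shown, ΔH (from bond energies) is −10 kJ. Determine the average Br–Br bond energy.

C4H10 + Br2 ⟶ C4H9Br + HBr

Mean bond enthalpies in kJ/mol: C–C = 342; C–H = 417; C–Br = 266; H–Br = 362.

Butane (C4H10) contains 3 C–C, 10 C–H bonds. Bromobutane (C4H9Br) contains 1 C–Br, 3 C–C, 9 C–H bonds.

Let D be the Br–Br bond energy.
Σ(broken) = 1×D + 3×342 + 10×417 = 5196 + D
Σ(formed) = 1×266 + 3×342 + 9×417 + 1×362 = 5407
ΔH = Σ(broken) − Σ(formed) = (5196 + D) − (5407) = −211 + D
Setting this equal to −10 kJ gives D = 201 kJ/mol.

D(Br–Br) ≈ 201 kJ/mol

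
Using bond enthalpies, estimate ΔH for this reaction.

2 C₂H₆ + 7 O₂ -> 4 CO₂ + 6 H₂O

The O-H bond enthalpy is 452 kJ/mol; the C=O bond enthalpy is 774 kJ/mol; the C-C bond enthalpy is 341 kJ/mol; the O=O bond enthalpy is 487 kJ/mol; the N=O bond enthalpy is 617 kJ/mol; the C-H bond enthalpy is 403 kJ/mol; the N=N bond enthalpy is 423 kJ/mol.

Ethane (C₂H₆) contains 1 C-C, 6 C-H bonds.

ΔH ≈ −2689 kJ

Bonds broken (reactants):
  C-C: 2 × 341 = 682
  C-H: 12 × 403 = 4836
  O=O: 7 × 487 = 3409
  Σ(broken) = 8927 kJ
Bonds formed (products):
  C=O: 8 × 774 = 6192
  O-H: 12 × 452 = 5424
  Σ(formed) = 11616 kJ
ΔH = Σ(broken) − Σ(formed) = 8927 − 11616 = −2689 kJ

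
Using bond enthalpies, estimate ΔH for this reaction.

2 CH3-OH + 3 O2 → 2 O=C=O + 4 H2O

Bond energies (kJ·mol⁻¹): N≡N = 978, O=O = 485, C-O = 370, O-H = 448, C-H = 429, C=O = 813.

Bonds broken (reactants):
  C-H: 6 × 429 = 2574
  C-O: 2 × 370 = 740
  O-H: 2 × 448 = 896
  O=O: 3 × 485 = 1455
  Σ(broken) = 5665 kJ
Bonds formed (products):
  C=O: 4 × 813 = 3252
  O-H: 8 × 448 = 3584
  Σ(formed) = 6836 kJ
ΔH = Σ(broken) − Σ(formed) = 5665 − 6836 = −1171 kJ

ΔH ≈ −1171 kJ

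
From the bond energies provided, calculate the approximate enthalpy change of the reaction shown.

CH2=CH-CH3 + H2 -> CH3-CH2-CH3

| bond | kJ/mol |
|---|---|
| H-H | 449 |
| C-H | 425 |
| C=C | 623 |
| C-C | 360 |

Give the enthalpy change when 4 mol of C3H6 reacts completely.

Bonds broken (reactants):
  C-C: 1 × 360 = 360
  C-H: 6 × 425 = 2550
  C=C: 1 × 623 = 623
  H-H: 1 × 449 = 449
  Σ(broken) = 3982 kJ
Bonds formed (products):
  C-C: 2 × 360 = 720
  C-H: 8 × 425 = 3400
  Σ(formed) = 4120 kJ
ΔH = Σ(broken) − Σ(formed) = 3982 − 4120 = −138 kJ
For 4× the reaction as written: 4 × (−138) = −552 kJ

ΔH = −552 kJ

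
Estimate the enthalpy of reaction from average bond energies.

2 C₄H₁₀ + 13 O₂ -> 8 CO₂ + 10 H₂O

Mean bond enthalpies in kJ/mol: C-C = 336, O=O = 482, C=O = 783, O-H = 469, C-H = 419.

Bonds broken (reactants):
  C-C: 6 × 336 = 2016
  C-H: 20 × 419 = 8380
  O=O: 13 × 482 = 6266
  Σ(broken) = 16662 kJ
Bonds formed (products):
  C=O: 16 × 783 = 12528
  O-H: 20 × 469 = 9380
  Σ(formed) = 21908 kJ
ΔH = Σ(broken) − Σ(formed) = 16662 − 21908 = −5246 kJ

ΔH ≈ −5246 kJ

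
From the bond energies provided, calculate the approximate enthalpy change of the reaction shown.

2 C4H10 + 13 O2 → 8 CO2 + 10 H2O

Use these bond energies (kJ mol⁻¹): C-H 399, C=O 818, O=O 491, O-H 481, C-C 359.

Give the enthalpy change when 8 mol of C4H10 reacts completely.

ΔH = −24764 kJ

Bonds broken (reactants):
  C-C: 6 × 359 = 2154
  C-H: 20 × 399 = 7980
  O=O: 13 × 491 = 6383
  Σ(broken) = 16517 kJ
Bonds formed (products):
  C=O: 16 × 818 = 13088
  O-H: 20 × 481 = 9620
  Σ(formed) = 22708 kJ
ΔH = Σ(broken) − Σ(formed) = 16517 − 22708 = −6191 kJ
For 4× the reaction as written: 4 × (−6191) = −24764 kJ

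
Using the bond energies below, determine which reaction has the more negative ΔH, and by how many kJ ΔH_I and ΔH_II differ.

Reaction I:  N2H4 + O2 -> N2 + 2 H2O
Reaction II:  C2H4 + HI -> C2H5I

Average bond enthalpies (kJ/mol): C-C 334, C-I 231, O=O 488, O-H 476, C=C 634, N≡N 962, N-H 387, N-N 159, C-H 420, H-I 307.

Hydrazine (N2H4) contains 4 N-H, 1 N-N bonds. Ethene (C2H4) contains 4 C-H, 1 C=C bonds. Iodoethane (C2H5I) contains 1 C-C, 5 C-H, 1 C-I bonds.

Reaction I:
  Bonds broken (reactants):
    N-H: 4 × 387 = 1548
    N-N: 1 × 159 = 159
    O=O: 1 × 488 = 488
    Σ(broken) = 2195 kJ
  Bonds formed (products):
    N≡N: 1 × 962 = 962
    O-H: 4 × 476 = 1904
    Σ(formed) = 2866 kJ
  ΔH_I = 2195 − 2866 = −671 kJ
Reaction II:
  Bonds broken (reactants):
    C-H: 4 × 420 = 1680
    C=C: 1 × 634 = 634
    H-I: 1 × 307 = 307
    Σ(broken) = 2621 kJ
  Bonds formed (products):
    C-C: 1 × 334 = 334
    C-H: 5 × 420 = 2100
    C-I: 1 × 231 = 231
    Σ(formed) = 2665 kJ
  ΔH_II = 2621 − 2665 = −44 kJ
ΔH_I − ΔH_II = −627 kJ, so reaction I has the more negative ΔH; |ΔH_I − ΔH_II| = 627 kJ.

Reaction I, by 627 kJ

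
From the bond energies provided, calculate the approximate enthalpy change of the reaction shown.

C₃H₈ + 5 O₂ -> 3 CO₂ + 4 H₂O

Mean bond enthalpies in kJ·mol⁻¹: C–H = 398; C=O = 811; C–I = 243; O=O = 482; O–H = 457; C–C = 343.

Bonds broken (reactants):
  C–C: 2 × 343 = 686
  C–H: 8 × 398 = 3184
  O=O: 5 × 482 = 2410
  Σ(broken) = 6280 kJ
Bonds formed (products):
  C=O: 6 × 811 = 4866
  O–H: 8 × 457 = 3656
  Σ(formed) = 8522 kJ
ΔH = Σ(broken) − Σ(formed) = 6280 − 8522 = −2242 kJ

ΔH ≈ −2242 kJ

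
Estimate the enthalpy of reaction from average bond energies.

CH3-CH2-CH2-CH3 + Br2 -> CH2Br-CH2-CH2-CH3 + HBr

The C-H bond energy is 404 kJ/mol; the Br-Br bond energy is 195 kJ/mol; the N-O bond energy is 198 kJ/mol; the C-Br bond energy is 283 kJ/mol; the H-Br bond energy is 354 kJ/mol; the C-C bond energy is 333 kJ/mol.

Bonds broken (reactants):
  Br-Br: 1 × 195 = 195
  C-C: 3 × 333 = 999
  C-H: 10 × 404 = 4040
  Σ(broken) = 5234 kJ
Bonds formed (products):
  C-Br: 1 × 283 = 283
  C-C: 3 × 333 = 999
  C-H: 9 × 404 = 3636
  H-Br: 1 × 354 = 354
  Σ(formed) = 5272 kJ
ΔH = Σ(broken) − Σ(formed) = 5234 − 5272 = −38 kJ

ΔH ≈ −38 kJ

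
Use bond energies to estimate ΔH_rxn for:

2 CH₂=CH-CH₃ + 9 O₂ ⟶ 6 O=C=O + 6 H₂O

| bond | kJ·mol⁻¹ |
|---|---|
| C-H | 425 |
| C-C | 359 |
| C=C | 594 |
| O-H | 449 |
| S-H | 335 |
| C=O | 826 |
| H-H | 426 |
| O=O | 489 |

ΔH ≈ −3893 kJ

Bonds broken (reactants):
  C-C: 2 × 359 = 718
  C-H: 12 × 425 = 5100
  C=C: 2 × 594 = 1188
  O=O: 9 × 489 = 4401
  Σ(broken) = 11407 kJ
Bonds formed (products):
  C=O: 12 × 826 = 9912
  O-H: 12 × 449 = 5388
  Σ(formed) = 15300 kJ
ΔH = Σ(broken) − Σ(formed) = 11407 − 15300 = −3893 kJ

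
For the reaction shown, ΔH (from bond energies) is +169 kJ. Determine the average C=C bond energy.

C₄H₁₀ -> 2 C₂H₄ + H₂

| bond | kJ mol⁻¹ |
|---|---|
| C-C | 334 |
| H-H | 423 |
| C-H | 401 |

D(C=C) ≈ 606 kJ/mol

Let D be the C=C bond energy.
Σ(broken) = 3×334 + 10×401 = 5012
Σ(formed) = 8×401 + 2×D + 1×423 = 3631 + 2D
ΔH = Σ(broken) − Σ(formed) = (5012) − (3631 + 2D) = +1381 − 2D
Setting this equal to +169 kJ gives 2D = 1212, so D = 606 kJ/mol.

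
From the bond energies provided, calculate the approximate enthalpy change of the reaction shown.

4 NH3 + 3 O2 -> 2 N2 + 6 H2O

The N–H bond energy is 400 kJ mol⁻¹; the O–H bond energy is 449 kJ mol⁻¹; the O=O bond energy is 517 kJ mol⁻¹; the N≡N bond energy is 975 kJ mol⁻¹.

Bonds broken (reactants):
  N–H: 12 × 400 = 4800
  O=O: 3 × 517 = 1551
  Σ(broken) = 6351 kJ
Bonds formed (products):
  N≡N: 2 × 975 = 1950
  O–H: 12 × 449 = 5388
  Σ(formed) = 7338 kJ
ΔH = Σ(broken) − Σ(formed) = 6351 − 7338 = −987 kJ

ΔH ≈ −987 kJ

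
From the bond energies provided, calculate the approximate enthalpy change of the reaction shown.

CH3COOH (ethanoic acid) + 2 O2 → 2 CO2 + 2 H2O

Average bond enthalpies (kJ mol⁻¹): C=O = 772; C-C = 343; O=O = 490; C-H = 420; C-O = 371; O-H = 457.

Bonds broken (reactants):
  C-C: 1 × 343 = 343
  C-H: 3 × 420 = 1260
  C-O: 1 × 371 = 371
  C=O: 1 × 772 = 772
  O-H: 1 × 457 = 457
  O=O: 2 × 490 = 980
  Σ(broken) = 4183 kJ
Bonds formed (products):
  C=O: 4 × 772 = 3088
  O-H: 4 × 457 = 1828
  Σ(formed) = 4916 kJ
ΔH = Σ(broken) − Σ(formed) = 4183 − 4916 = −733 kJ

ΔH ≈ −733 kJ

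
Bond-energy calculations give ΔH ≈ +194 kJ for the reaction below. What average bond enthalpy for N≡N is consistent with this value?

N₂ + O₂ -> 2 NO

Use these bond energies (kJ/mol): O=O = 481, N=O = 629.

Let D be the N≡N bond energy.
Σ(broken) = 1×D + 1×481 = 481 + D
Σ(formed) = 2×629 = 1258
ΔH = Σ(broken) − Σ(formed) = (481 + D) − (1258) = −777 + D
Setting this equal to +194 kJ gives D = 971 kJ/mol.

D(N≡N) ≈ 971 kJ/mol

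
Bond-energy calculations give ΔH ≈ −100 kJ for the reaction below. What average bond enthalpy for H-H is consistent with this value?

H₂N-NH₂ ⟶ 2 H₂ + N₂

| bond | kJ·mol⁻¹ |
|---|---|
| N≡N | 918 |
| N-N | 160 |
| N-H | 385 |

Let D be the H-H bond energy.
Σ(broken) = 4×385 + 1×160 = 1700
Σ(formed) = 2×D + 1×918 = 918 + 2D
ΔH = Σ(broken) − Σ(formed) = (1700) − (918 + 2D) = +782 − 2D
Setting this equal to −100 kJ gives 2D = 882, so D = 441 kJ/mol.

D(H-H) ≈ 441 kJ/mol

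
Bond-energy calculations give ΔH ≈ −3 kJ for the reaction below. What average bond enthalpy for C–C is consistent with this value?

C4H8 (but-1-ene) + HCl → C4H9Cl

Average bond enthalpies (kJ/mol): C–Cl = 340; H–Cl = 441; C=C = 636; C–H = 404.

Let D be the C–C bond energy.
Σ(broken) = 2×D + 8×404 + 1×636 + 1×441 = 4309 + 2D
Σ(formed) = 3×D + 1×340 + 9×404 = 3976 + 3D
ΔH = Σ(broken) − Σ(formed) = (4309 + 2D) − (3976 + 3D) = +333 − D
Setting this equal to −3 kJ gives D = 336 kJ/mol.

D(C–C) ≈ 336 kJ/mol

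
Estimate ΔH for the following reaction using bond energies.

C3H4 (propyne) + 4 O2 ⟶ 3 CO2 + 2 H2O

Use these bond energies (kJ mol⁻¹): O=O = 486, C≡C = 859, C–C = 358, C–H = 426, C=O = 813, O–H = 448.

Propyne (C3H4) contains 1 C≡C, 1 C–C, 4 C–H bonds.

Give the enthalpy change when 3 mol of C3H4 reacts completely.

ΔH = −5415 kJ

Bonds broken (reactants):
  C≡C: 1 × 859 = 859
  C–C: 1 × 358 = 358
  C–H: 4 × 426 = 1704
  O=O: 4 × 486 = 1944
  Σ(broken) = 4865 kJ
Bonds formed (products):
  C=O: 6 × 813 = 4878
  O–H: 4 × 448 = 1792
  Σ(formed) = 6670 kJ
ΔH = Σ(broken) − Σ(formed) = 4865 − 6670 = −1805 kJ
For 3× the reaction as written: 3 × (−1805) = −5415 kJ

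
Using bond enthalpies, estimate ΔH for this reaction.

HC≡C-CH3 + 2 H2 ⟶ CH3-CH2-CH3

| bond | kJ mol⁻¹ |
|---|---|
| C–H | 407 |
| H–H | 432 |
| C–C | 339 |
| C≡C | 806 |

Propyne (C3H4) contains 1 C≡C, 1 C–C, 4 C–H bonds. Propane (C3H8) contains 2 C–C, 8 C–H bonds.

ΔH ≈ −297 kJ

Bonds broken (reactants):
  C≡C: 1 × 806 = 806
  C–C: 1 × 339 = 339
  C–H: 4 × 407 = 1628
  H–H: 2 × 432 = 864
  Σ(broken) = 3637 kJ
Bonds formed (products):
  C–C: 2 × 339 = 678
  C–H: 8 × 407 = 3256
  Σ(formed) = 3934 kJ
ΔH = Σ(broken) − Σ(formed) = 3637 − 3934 = −297 kJ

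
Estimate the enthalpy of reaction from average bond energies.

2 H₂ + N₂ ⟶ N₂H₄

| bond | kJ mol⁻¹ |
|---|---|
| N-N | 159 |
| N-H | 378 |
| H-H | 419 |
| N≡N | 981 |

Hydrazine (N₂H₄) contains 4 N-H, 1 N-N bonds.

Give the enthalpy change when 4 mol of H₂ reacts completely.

Bonds broken (reactants):
  H-H: 2 × 419 = 838
  N≡N: 1 × 981 = 981
  Σ(broken) = 1819 kJ
Bonds formed (products):
  N-H: 4 × 378 = 1512
  N-N: 1 × 159 = 159
  Σ(formed) = 1671 kJ
ΔH = Σ(broken) − Σ(formed) = 1819 − 1671 = +148 kJ
For 2× the reaction as written: 2 × (+148) = +296 kJ

ΔH = +296 kJ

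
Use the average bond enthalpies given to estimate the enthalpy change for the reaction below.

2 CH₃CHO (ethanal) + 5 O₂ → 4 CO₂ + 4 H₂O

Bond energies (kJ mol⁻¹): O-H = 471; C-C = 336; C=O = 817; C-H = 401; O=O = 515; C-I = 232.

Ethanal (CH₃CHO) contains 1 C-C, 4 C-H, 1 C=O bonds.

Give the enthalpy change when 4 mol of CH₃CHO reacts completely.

Bonds broken (reactants):
  C-C: 2 × 336 = 672
  C-H: 8 × 401 = 3208
  C=O: 2 × 817 = 1634
  O=O: 5 × 515 = 2575
  Σ(broken) = 8089 kJ
Bonds formed (products):
  C=O: 8 × 817 = 6536
  O-H: 8 × 471 = 3768
  Σ(formed) = 10304 kJ
ΔH = Σ(broken) − Σ(formed) = 8089 − 10304 = −2215 kJ
For 2× the reaction as written: 2 × (−2215) = −4430 kJ

ΔH = −4430 kJ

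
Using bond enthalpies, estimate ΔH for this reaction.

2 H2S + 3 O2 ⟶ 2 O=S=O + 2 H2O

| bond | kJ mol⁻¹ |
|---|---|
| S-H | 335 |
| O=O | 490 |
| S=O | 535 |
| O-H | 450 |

ΔH ≈ −1130 kJ

Bonds broken (reactants):
  O=O: 3 × 490 = 1470
  S-H: 4 × 335 = 1340
  Σ(broken) = 2810 kJ
Bonds formed (products):
  O-H: 4 × 450 = 1800
  S=O: 4 × 535 = 2140
  Σ(formed) = 3940 kJ
ΔH = Σ(broken) − Σ(formed) = 2810 − 3940 = −1130 kJ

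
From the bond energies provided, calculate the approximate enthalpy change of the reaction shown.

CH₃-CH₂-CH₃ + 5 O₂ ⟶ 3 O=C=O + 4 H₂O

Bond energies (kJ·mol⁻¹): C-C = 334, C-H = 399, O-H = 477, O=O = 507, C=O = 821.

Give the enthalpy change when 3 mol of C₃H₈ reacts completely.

Bonds broken (reactants):
  C-C: 2 × 334 = 668
  C-H: 8 × 399 = 3192
  O=O: 5 × 507 = 2535
  Σ(broken) = 6395 kJ
Bonds formed (products):
  C=O: 6 × 821 = 4926
  O-H: 8 × 477 = 3816
  Σ(formed) = 8742 kJ
ΔH = Σ(broken) − Σ(formed) = 6395 − 8742 = −2347 kJ
For 3× the reaction as written: 3 × (−2347) = −7041 kJ

ΔH = −7041 kJ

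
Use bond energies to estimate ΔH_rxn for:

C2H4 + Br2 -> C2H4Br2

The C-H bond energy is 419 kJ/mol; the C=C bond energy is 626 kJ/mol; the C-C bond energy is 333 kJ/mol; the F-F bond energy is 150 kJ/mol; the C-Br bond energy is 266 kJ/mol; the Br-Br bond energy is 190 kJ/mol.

ΔH ≈ −49 kJ

Bonds broken (reactants):
  Br-Br: 1 × 190 = 190
  C-H: 4 × 419 = 1676
  C=C: 1 × 626 = 626
  Σ(broken) = 2492 kJ
Bonds formed (products):
  C-Br: 2 × 266 = 532
  C-C: 1 × 333 = 333
  C-H: 4 × 419 = 1676
  Σ(formed) = 2541 kJ
ΔH = Σ(broken) − Σ(formed) = 2492 − 2541 = −49 kJ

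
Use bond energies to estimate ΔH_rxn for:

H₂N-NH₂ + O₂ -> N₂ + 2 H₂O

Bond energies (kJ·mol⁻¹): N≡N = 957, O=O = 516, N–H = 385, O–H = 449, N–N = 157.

ΔH ≈ −540 kJ

Bonds broken (reactants):
  N–H: 4 × 385 = 1540
  N–N: 1 × 157 = 157
  O=O: 1 × 516 = 516
  Σ(broken) = 2213 kJ
Bonds formed (products):
  N≡N: 1 × 957 = 957
  O–H: 4 × 449 = 1796
  Σ(formed) = 2753 kJ
ΔH = Σ(broken) − Σ(formed) = 2213 − 2753 = −540 kJ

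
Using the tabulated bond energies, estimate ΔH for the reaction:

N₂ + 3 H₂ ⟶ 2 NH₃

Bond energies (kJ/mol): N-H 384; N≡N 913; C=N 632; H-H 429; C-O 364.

Bonds broken (reactants):
  H-H: 3 × 429 = 1287
  N≡N: 1 × 913 = 913
  Σ(broken) = 2200 kJ
Bonds formed (products):
  N-H: 6 × 384 = 2304
  Σ(formed) = 2304 kJ
ΔH = Σ(broken) − Σ(formed) = 2200 − 2304 = −104 kJ

ΔH ≈ −104 kJ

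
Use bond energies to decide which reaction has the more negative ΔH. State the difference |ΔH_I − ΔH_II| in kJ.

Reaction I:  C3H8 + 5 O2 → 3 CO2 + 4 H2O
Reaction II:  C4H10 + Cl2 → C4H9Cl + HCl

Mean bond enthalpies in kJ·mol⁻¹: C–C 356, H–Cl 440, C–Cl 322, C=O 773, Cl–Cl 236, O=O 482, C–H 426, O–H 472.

Reaction I, by 1784 kJ

Reaction I:
  Bonds broken (reactants):
    C–C: 2 × 356 = 712
    C–H: 8 × 426 = 3408
    O=O: 5 × 482 = 2410
    Σ(broken) = 6530 kJ
  Bonds formed (products):
    C=O: 6 × 773 = 4638
    O–H: 8 × 472 = 3776
    Σ(formed) = 8414 kJ
  ΔH_I = 6530 − 8414 = −1884 kJ
Reaction II:
  Bonds broken (reactants):
    C–C: 3 × 356 = 1068
    C–H: 10 × 426 = 4260
    Cl–Cl: 1 × 236 = 236
    Σ(broken) = 5564 kJ
  Bonds formed (products):
    C–C: 3 × 356 = 1068
    C–Cl: 1 × 322 = 322
    C–H: 9 × 426 = 3834
    H–Cl: 1 × 440 = 440
    Σ(formed) = 5664 kJ
  ΔH_II = 5564 − 5664 = −100 kJ
ΔH_I − ΔH_II = −1784 kJ, so reaction I has the more negative ΔH; |ΔH_I − ΔH_II| = 1784 kJ.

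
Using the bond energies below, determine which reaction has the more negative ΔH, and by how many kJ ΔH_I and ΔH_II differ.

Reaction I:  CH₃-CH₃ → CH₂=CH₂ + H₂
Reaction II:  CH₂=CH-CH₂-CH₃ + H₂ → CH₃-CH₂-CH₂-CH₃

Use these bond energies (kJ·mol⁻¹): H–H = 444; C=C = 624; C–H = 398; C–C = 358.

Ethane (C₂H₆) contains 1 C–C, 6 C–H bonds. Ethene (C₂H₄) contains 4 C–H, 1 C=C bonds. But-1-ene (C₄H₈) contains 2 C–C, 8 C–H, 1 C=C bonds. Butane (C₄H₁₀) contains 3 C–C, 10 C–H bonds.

Reaction II, by 172 kJ

Reaction I:
  Bonds broken (reactants):
    C–C: 1 × 358 = 358
    C–H: 6 × 398 = 2388
    Σ(broken) = 2746 kJ
  Bonds formed (products):
    C–H: 4 × 398 = 1592
    C=C: 1 × 624 = 624
    H–H: 1 × 444 = 444
    Σ(formed) = 2660 kJ
  ΔH_I = 2746 − 2660 = +86 kJ
Reaction II:
  Bonds broken (reactants):
    C–C: 2 × 358 = 716
    C–H: 8 × 398 = 3184
    C=C: 1 × 624 = 624
    H–H: 1 × 444 = 444
    Σ(broken) = 4968 kJ
  Bonds formed (products):
    C–C: 3 × 358 = 1074
    C–H: 10 × 398 = 3980
    Σ(formed) = 5054 kJ
  ΔH_II = 4968 − 5054 = −86 kJ
ΔH_I − ΔH_II = +172 kJ, so reaction II has the more negative ΔH; |ΔH_I − ΔH_II| = 172 kJ.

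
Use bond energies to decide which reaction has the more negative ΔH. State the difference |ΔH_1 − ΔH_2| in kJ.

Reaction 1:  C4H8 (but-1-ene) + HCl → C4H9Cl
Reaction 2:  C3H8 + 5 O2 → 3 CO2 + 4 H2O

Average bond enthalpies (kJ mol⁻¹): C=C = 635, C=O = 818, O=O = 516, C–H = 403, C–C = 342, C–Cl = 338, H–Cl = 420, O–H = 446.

Reaction 1:
  Bonds broken (reactants):
    C–C: 2 × 342 = 684
    C–H: 8 × 403 = 3224
    C=C: 1 × 635 = 635
    H–Cl: 1 × 420 = 420
    Σ(broken) = 4963 kJ
  Bonds formed (products):
    C–C: 3 × 342 = 1026
    C–Cl: 1 × 338 = 338
    C–H: 9 × 403 = 3627
    Σ(formed) = 4991 kJ
  ΔH_1 = 4963 − 4991 = −28 kJ
Reaction 2:
  Bonds broken (reactants):
    C–C: 2 × 342 = 684
    C–H: 8 × 403 = 3224
    O=O: 5 × 516 = 2580
    Σ(broken) = 6488 kJ
  Bonds formed (products):
    C=O: 6 × 818 = 4908
    O–H: 8 × 446 = 3568
    Σ(formed) = 8476 kJ
  ΔH_2 = 6488 − 8476 = −1988 kJ
ΔH_1 − ΔH_2 = +1960 kJ, so reaction 2 has the more negative ΔH; |ΔH_1 − ΔH_2| = 1960 kJ.

Reaction 2, by 1960 kJ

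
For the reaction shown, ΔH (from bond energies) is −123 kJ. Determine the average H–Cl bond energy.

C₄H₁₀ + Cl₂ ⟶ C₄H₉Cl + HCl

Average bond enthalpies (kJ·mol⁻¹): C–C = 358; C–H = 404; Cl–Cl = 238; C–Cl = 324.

Let D be the H–Cl bond energy.
Σ(broken) = 3×358 + 10×404 + 1×238 = 5352
Σ(formed) = 3×358 + 1×324 + 9×404 + 1×D = 5034 + D
ΔH = Σ(broken) − Σ(formed) = (5352) − (5034 + D) = +318 − D
Setting this equal to −123 kJ gives D = 441 kJ/mol.

D(H–Cl) ≈ 441 kJ/mol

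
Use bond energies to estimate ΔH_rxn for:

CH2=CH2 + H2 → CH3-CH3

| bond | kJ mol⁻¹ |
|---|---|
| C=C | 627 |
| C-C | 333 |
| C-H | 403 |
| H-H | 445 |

ΔH ≈ −67 kJ

Bonds broken (reactants):
  C-H: 4 × 403 = 1612
  C=C: 1 × 627 = 627
  H-H: 1 × 445 = 445
  Σ(broken) = 2684 kJ
Bonds formed (products):
  C-C: 1 × 333 = 333
  C-H: 6 × 403 = 2418
  Σ(formed) = 2751 kJ
ΔH = Σ(broken) − Σ(formed) = 2684 − 2751 = −67 kJ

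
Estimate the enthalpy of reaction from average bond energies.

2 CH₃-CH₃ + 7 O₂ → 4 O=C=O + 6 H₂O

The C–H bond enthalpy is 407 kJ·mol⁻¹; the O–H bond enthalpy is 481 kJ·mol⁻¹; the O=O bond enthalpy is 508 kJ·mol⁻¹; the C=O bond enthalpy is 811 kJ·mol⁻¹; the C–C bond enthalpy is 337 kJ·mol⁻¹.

Bonds broken (reactants):
  C–C: 2 × 337 = 674
  C–H: 12 × 407 = 4884
  O=O: 7 × 508 = 3556
  Σ(broken) = 9114 kJ
Bonds formed (products):
  C=O: 8 × 811 = 6488
  O–H: 12 × 481 = 5772
  Σ(formed) = 12260 kJ
ΔH = Σ(broken) − Σ(formed) = 9114 − 12260 = −3146 kJ

ΔH ≈ −3146 kJ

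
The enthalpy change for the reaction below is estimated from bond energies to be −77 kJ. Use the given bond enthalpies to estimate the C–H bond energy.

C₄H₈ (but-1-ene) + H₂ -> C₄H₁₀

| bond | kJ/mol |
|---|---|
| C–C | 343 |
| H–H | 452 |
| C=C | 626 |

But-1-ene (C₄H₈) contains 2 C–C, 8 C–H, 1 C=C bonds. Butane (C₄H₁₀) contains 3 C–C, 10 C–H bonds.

Let D be the C–H bond energy.
Σ(broken) = 2×343 + 8×D + 1×626 + 1×452 = 1764 + 8D
Σ(formed) = 3×343 + 10×D = 1029 + 10D
ΔH = Σ(broken) − Σ(formed) = (1764 + 8D) − (1029 + 10D) = +735 − 2D
Setting this equal to −77 kJ gives 2D = 812, so D = 406 kJ/mol.

D(C–H) ≈ 406 kJ/mol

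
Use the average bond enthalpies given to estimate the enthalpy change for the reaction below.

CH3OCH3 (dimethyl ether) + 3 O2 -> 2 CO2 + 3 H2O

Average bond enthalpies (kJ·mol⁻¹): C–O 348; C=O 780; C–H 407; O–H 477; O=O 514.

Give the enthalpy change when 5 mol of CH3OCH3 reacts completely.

ΔH = −6510 kJ

Bonds broken (reactants):
  C–H: 6 × 407 = 2442
  C–O: 2 × 348 = 696
  O=O: 3 × 514 = 1542
  Σ(broken) = 4680 kJ
Bonds formed (products):
  C=O: 4 × 780 = 3120
  O–H: 6 × 477 = 2862
  Σ(formed) = 5982 kJ
ΔH = Σ(broken) − Σ(formed) = 4680 − 5982 = −1302 kJ
For 5× the reaction as written: 5 × (−1302) = −6510 kJ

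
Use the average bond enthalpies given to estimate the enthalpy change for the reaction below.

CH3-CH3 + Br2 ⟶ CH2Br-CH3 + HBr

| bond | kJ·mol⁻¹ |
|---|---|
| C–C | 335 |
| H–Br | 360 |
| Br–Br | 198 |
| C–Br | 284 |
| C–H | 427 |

Bonds broken (reactants):
  Br–Br: 1 × 198 = 198
  C–C: 1 × 335 = 335
  C–H: 6 × 427 = 2562
  Σ(broken) = 3095 kJ
Bonds formed (products):
  C–Br: 1 × 284 = 284
  C–C: 1 × 335 = 335
  C–H: 5 × 427 = 2135
  H–Br: 1 × 360 = 360
  Σ(formed) = 3114 kJ
ΔH = Σ(broken) − Σ(formed) = 3095 − 3114 = −19 kJ

ΔH ≈ −19 kJ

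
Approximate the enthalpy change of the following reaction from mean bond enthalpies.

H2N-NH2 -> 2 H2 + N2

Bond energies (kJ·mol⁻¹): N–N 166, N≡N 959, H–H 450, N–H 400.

ΔH ≈ −93 kJ

Bonds broken (reactants):
  N–H: 4 × 400 = 1600
  N–N: 1 × 166 = 166
  Σ(broken) = 1766 kJ
Bonds formed (products):
  H–H: 2 × 450 = 900
  N≡N: 1 × 959 = 959
  Σ(formed) = 1859 kJ
ΔH = Σ(broken) − Σ(formed) = 1766 − 1859 = −93 kJ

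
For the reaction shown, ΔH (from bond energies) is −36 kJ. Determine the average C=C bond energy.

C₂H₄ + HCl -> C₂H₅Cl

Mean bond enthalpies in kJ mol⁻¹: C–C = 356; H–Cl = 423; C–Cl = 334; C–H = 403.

D(C=C) ≈ 634 kJ/mol

Let D be the C=C bond energy.
Σ(broken) = 4×403 + 1×D + 1×423 = 2035 + D
Σ(formed) = 1×356 + 1×334 + 5×403 = 2705
ΔH = Σ(broken) − Σ(formed) = (2035 + D) − (2705) = −670 + D
Setting this equal to −36 kJ gives D = 634 kJ/mol.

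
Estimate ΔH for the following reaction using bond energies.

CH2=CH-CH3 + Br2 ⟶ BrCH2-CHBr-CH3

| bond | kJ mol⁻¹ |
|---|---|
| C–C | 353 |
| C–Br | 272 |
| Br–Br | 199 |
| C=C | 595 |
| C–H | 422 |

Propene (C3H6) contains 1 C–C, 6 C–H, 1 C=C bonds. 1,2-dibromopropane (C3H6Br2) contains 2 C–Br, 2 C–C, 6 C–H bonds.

Bonds broken (reactants):
  Br–Br: 1 × 199 = 199
  C–C: 1 × 353 = 353
  C–H: 6 × 422 = 2532
  C=C: 1 × 595 = 595
  Σ(broken) = 3679 kJ
Bonds formed (products):
  C–Br: 2 × 272 = 544
  C–C: 2 × 353 = 706
  C–H: 6 × 422 = 2532
  Σ(formed) = 3782 kJ
ΔH = Σ(broken) − Σ(formed) = 3679 − 3782 = −103 kJ

ΔH ≈ −103 kJ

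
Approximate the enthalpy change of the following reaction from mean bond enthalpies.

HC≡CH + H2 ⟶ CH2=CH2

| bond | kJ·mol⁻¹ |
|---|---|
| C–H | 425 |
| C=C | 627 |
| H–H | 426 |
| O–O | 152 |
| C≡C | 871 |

ΔH ≈ −180 kJ

Bonds broken (reactants):
  C≡C: 1 × 871 = 871
  C–H: 2 × 425 = 850
  H–H: 1 × 426 = 426
  Σ(broken) = 2147 kJ
Bonds formed (products):
  C–H: 4 × 425 = 1700
  C=C: 1 × 627 = 627
  Σ(formed) = 2327 kJ
ΔH = Σ(broken) − Σ(formed) = 2147 − 2327 = −180 kJ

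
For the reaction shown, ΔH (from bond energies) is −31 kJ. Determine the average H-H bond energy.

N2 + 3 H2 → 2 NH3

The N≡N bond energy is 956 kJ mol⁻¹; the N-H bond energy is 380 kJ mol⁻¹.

D(H-H) ≈ 431 kJ/mol

Let D be the H-H bond energy.
Σ(broken) = 3×D + 1×956 = 956 + 3D
Σ(formed) = 6×380 = 2280
ΔH = Σ(broken) − Σ(formed) = (956 + 3D) − (2280) = −1324 + 3D
Setting this equal to −31 kJ gives 3D = 1293, so D = 431 kJ/mol.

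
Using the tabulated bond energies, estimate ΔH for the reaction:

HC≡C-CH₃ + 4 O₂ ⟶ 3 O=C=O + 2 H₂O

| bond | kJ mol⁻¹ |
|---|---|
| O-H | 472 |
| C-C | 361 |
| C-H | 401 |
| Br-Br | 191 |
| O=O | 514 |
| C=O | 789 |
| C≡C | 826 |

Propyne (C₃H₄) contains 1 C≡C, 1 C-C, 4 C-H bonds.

ΔH ≈ −1775 kJ

Bonds broken (reactants):
  C≡C: 1 × 826 = 826
  C-C: 1 × 361 = 361
  C-H: 4 × 401 = 1604
  O=O: 4 × 514 = 2056
  Σ(broken) = 4847 kJ
Bonds formed (products):
  C=O: 6 × 789 = 4734
  O-H: 4 × 472 = 1888
  Σ(formed) = 6622 kJ
ΔH = Σ(broken) − Σ(formed) = 4847 − 6622 = −1775 kJ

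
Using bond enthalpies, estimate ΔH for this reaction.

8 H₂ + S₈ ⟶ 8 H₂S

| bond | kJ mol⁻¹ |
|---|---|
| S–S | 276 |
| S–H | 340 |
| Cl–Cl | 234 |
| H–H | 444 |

Bonds broken (reactants):
  H–H: 8 × 444 = 3552
  S–S: 8 × 276 = 2208
  Σ(broken) = 5760 kJ
Bonds formed (products):
  S–H: 16 × 340 = 5440
  Σ(formed) = 5440 kJ
ΔH = Σ(broken) − Σ(formed) = 5760 − 5440 = +320 kJ

ΔH ≈ +320 kJ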